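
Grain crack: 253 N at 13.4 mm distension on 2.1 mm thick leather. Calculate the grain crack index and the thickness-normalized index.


Crack index = 253 / 13.4 = 18.9 N/mm
Normalized = 18.9 / 2.1 = 9.0 N/mm per mm


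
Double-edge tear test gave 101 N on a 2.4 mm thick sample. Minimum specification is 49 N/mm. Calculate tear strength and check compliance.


Tear strength = 101 / 2.4 = 42.1 N/mm
Required minimum = 49 N/mm
Compliant: No


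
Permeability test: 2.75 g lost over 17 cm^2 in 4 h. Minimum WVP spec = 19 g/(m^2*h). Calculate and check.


WVP = 404.41 g/(m^2*h)
Meets specification: Yes

WVP = 2.75 / (17 x 4) x 10000 = 404.41 g/(m^2*h)
Minimum: 19 g/(m^2*h)
Meets spec: Yes


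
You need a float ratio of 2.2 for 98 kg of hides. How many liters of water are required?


Water = hide weight x target ratio
Water = 98 x 2.2 = 215.6 L


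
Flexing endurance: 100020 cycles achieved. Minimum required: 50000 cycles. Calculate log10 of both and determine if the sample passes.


log10(100020) = 5.00
log10(50000) = 4.70
Passes: Yes


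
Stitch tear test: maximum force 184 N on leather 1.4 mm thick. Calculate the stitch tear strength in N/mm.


131.4 N/mm


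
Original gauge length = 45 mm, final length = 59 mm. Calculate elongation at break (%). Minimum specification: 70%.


Extension = 59 - 45 = 14 mm
Elongation = 14 / 45 x 100 = 31.1%
Minimum required: 70%
Meets specification: No


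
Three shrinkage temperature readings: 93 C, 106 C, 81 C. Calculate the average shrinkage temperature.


93.3 C


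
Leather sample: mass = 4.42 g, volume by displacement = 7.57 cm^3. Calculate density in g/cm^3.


Density = mass / volume
Density = 4.42 / 7.57 = 0.584 g/cm^3


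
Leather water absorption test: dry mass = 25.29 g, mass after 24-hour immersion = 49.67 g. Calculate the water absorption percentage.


96.4%

Water absorbed = 49.67 - 25.29 = 24.38 g
WA% = 24.38 / 25.29 x 100 = 96.4%


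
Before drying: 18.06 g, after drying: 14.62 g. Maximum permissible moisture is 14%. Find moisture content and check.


Moisture content = 19.0%
Acceptable: No


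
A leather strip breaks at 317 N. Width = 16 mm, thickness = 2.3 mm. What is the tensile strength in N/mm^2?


Cross-sectional area = 16 x 2.3 = 36.8 mm^2
Tensile strength = 317 / 36.8 = 8.61 N/mm^2


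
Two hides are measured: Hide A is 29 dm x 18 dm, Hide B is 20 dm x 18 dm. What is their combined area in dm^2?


Hide A area = 29 x 18 = 522 dm^2
Hide B area = 20 x 18 = 360 dm^2
Total = 522 + 360 = 882 dm^2


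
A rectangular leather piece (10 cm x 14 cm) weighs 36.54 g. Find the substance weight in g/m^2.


Area = 10 x 14 = 140 cm^2
SW = 36.54 / 140 x 10000 = 2610.0 g/m^2


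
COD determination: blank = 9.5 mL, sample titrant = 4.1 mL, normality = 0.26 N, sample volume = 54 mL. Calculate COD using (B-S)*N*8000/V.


208.0 mg/L

COD = (9.5 - 4.1) x 0.26 x 8000 / 54
COD = 5.4 x 0.26 x 8000 / 54
COD = 208.0 mg/L


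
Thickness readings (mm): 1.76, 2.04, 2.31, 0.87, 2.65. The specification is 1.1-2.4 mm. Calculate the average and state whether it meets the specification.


Sum = 9.63
Average = 9.63 / 5 = 1.93 mm
Specification range: 1.1 to 2.4 mm
Within spec: Yes


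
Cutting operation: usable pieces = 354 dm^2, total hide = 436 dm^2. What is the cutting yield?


Yield = usable / total x 100
Yield = 354 / 436 x 100 = 81.2%


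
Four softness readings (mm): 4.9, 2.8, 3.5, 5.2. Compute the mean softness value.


4.10 mm

Sum = 4.9 + 2.8 + 3.5 + 5.2
Mean = 16.4 / 4 = 4.10 mm


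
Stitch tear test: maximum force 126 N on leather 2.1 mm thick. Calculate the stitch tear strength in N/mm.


Stitch tear strength = force / thickness
STS = 126 / 2.1 = 60.0 N/mm


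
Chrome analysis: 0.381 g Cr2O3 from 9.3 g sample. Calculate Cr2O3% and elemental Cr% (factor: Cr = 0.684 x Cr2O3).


Cr2O3 = 4.10%
Cr = 2.80%

Cr2O3% = 0.381 / 9.3 x 100 = 4.10%
Cr% = 4.10 x 0.684 = 2.80%


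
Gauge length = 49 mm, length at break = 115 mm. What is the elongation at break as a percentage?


134.7%

Extension = 115 - 49 = 66 mm
Elongation = 66 / 49 x 100 = 134.7%


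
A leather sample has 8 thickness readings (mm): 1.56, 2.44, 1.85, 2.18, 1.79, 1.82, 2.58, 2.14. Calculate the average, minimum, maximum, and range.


Sum = 16.36
Average = 16.36 / 8 = 2.05 mm
Minimum = 1.56 mm
Maximum = 2.58 mm
Range = 2.58 - 1.56 = 1.02 mm


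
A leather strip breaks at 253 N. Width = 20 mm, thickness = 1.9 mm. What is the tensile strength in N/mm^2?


6.66 N/mm^2

Cross-sectional area = 20 x 1.9 = 38.0 mm^2
Tensile strength = 253 / 38.0 = 6.66 N/mm^2


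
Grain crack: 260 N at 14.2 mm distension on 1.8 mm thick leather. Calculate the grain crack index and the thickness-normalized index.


Crack index = 18.3 N/mm
Normalized index = 10.2 N/mm per mm


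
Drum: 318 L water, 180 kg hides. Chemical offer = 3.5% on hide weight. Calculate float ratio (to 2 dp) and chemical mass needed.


Float ratio = 318 / 180 = 1.77
Chemical = 180 x 3.5 / 100 = 6.3 kg


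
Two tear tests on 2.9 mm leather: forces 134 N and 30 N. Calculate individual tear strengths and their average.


Tear 1 = 134 / 2.9 = 46.2 N/mm
Tear 2 = 30 / 2.9 = 10.3 N/mm
Average = (46.2 + 10.3) / 2 = 28.3 N/mm


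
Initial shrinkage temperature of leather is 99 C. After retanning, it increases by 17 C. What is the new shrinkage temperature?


116 C

New Ts = 99 + 17 = 116 C


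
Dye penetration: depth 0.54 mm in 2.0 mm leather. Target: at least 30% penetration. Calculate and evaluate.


Penetration = 0.54 / 2.0 x 100 = 27.0%
Target: 30%
Meets target: No


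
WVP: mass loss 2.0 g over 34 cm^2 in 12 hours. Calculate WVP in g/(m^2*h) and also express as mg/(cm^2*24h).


WVP = 2.0 / (34 x 12) x 10000 = 49.02 g/(m^2*h)
Mass loss in mg = 2.0 x 1000 = 2000 mg
Per cm^2 per 24h in mg: 2000 x 24 / (34 x 12) = 48000 / 408 = 117.65 mg/(cm^2*24h)


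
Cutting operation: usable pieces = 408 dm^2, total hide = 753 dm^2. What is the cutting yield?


Yield = usable / total x 100
Yield = 408 / 753 x 100 = 54.2%


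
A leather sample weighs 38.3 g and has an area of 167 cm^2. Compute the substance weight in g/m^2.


Substance weight = mass / area x 10000
SW = 38.3 / 167 x 10000
SW = 2293.4 g/m^2


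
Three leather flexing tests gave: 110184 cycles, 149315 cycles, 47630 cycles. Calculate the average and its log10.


Average = 102376 cycles
log10 = 5.01

Average = (110184 + 149315 + 47630) / 3 = 102376 cycles
log10(102376) = 5.01


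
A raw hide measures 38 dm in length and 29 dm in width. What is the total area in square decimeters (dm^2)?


Area = length x width
Area = 38 x 29 = 1102 dm^2


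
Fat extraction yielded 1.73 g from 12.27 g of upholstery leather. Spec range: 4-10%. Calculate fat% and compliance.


Fat content = 14.1%
Compliant: No


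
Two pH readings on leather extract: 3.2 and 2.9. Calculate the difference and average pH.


Difference = |3.2 - 2.9| = 0.3
Average = (3.2 + 2.9) / 2 = 3.05


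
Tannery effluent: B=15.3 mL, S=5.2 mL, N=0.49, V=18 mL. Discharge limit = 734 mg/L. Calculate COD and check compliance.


COD = (15.3 - 5.2) x 0.49 x 8000 / 18 = 2199.6 mg/L
Limit: 734 mg/L
Compliant: No


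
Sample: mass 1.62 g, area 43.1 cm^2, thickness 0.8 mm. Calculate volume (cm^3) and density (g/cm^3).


Thickness in cm = 0.8 / 10 = 0.08 cm
Volume = 43.1 x 0.08 = 3.448 cm^3
Density = 1.62 / 3.448 = 0.470 g/cm^3


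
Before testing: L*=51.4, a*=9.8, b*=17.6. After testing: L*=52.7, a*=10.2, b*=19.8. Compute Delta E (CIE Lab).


dL = 52.7 - 51.4 = 1.3
da = 10.2 - 9.8 = 0.4
db = 19.8 - 17.6 = 2.2
dE = sqrt((1.3)^2 + (0.4)^2 + (2.2)^2) = 2.59


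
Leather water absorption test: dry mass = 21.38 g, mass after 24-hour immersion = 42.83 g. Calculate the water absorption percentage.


100.3%

Water absorbed = 42.83 - 21.38 = 21.45 g
WA% = 21.45 / 21.38 x 100 = 100.3%


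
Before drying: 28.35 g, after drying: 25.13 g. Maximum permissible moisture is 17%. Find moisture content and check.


Moisture content = 11.4%
Acceptable: Yes

MC = (28.35 - 25.13) / 28.35 x 100 = 11.4%
Maximum: 17%
Acceptable: Yes


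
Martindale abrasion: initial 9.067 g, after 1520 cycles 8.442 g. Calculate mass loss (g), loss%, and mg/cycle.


Mass loss = 0.625 g
Loss = 6.89%
Rate = 0.411 mg/cycle

Loss = 9.067 - 8.442 = 0.625 g
Loss% = 0.625 / 9.067 x 100 = 6.89%
Rate = 0.625 / 1520 x 1000 = 0.411 mg/cycle


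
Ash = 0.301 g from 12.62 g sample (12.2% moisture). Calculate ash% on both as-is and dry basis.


As-is ash = 2.39%
Dry-basis ash = 2.72%

As-is ash% = 0.301 / 12.62 x 100 = 2.39%
Dry mass = 12.62 x (100 - 12.2) / 100 = 11.08036 g
Dry-basis ash% = 0.301 / 11.08036 x 100 = 2.72%


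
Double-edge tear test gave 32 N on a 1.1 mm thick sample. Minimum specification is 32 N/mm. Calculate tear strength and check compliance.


Tear strength = 29.1 N/mm
Compliant: No


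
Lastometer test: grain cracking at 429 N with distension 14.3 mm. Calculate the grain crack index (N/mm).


Grain crack index = force / distension
Index = 429 / 14.3 = 30.0 N/mm


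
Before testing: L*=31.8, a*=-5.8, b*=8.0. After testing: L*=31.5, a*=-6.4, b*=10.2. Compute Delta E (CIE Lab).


dL = 31.5 - 31.8 = -0.3
da = -6.4 - (-5.8) = -0.6
db = 10.2 - 8.0 = 2.2
dE = sqrt((-0.3)^2 + (-0.6)^2 + (2.2)^2) = 2.30


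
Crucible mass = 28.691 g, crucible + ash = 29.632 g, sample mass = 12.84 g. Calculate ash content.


Ash mass = 0.941 g
Ash content = 7.33%

Ash mass = 29.632 - 28.691 = 0.941 g
Ash% = 0.941 / 12.84 x 100 = 7.33%


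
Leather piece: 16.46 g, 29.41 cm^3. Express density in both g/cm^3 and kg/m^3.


Density = 16.46 / 29.41 = 0.560 g/cm^3
Convert: 0.560 x 1000 = 560 kg/m^3


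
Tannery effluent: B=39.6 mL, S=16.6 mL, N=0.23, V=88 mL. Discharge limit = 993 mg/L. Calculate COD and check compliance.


COD = 480.9 mg/L
Compliant: Yes


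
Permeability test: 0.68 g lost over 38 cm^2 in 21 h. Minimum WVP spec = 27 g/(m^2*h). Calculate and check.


WVP = 0.68 / (38 x 21) x 10000 = 8.52 g/(m^2*h)
Minimum: 27 g/(m^2*h)
Meets spec: No


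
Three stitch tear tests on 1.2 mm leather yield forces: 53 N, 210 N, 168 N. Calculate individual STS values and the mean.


STS1 = 44.2 N/mm
STS2 = 175.0 N/mm
STS3 = 140.0 N/mm
Mean = 119.7 N/mm


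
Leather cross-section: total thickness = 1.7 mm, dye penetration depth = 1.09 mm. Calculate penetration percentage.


Penetration% = 1.09 / 1.7 x 100
Penetration = 64.1%


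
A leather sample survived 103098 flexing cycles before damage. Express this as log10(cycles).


log10(103098) = 5.01


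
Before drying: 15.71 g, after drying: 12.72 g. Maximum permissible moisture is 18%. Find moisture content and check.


Moisture content = 19.0%
Acceptable: No

MC = (15.71 - 12.72) / 15.71 x 100 = 19.0%
Maximum: 18%
Acceptable: No


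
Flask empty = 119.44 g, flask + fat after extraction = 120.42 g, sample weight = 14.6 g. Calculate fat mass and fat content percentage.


Fat mass = 120.42 - 119.44 = 0.98 g
Fat% = 0.98 / 14.6 x 100 = 6.7%


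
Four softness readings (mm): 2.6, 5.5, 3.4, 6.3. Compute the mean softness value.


Sum = 2.6 + 5.5 + 3.4 + 6.3
Mean = 17.8 / 4 = 4.45 mm


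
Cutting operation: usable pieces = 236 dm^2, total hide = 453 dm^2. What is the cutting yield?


52.1%

Yield = usable / total x 100
Yield = 236 / 453 x 100 = 52.1%


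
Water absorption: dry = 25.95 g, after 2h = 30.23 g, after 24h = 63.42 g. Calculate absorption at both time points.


2h absorption = 16.5%
24h absorption = 144.4%

WA (2h) = (30.23 - 25.95) / 25.95 x 100 = 16.5%
WA (24h) = (63.42 - 25.95) / 25.95 x 100 = 144.4%


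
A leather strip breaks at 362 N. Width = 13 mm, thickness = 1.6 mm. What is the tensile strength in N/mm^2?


17.40 N/mm^2


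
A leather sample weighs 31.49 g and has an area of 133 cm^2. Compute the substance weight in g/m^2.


Substance weight = mass / area x 10000
SW = 31.49 / 133 x 10000
SW = 2367.7 g/m^2


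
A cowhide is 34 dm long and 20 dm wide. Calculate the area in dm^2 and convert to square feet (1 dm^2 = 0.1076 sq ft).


Area = 34 x 20 = 680 dm^2
Conversion: 680 x 0.1076 = 73.17 sq ft


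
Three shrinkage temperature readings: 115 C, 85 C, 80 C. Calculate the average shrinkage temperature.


93.3 C


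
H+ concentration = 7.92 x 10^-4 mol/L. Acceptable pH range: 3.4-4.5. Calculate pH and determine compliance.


pH = 3.10
Compliant: No

pH = -log10(7.92 x 10^-4) = 3.10
Range: 3.4 to 4.5
Compliant: No


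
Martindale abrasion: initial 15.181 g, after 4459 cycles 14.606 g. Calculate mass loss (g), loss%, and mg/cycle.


Mass loss = 0.575 g
Loss = 3.79%
Rate = 0.129 mg/cycle

Loss = 15.181 - 14.606 = 0.575 g
Loss% = 0.575 / 15.181 x 100 = 3.79%
Rate = 0.575 / 4459 x 1000 = 0.129 mg/cycle


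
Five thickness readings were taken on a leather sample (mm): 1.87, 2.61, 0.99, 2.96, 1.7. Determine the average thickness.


2.03 mm

Sum = 1.87 + 2.61 + 0.99 + 2.96 + 1.7 = 10.13
Average = 10.13 / 5 = 2.03 mm


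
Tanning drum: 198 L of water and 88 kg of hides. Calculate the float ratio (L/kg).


Float ratio = water / hide weight
Ratio = 198 / 88 = 2.3


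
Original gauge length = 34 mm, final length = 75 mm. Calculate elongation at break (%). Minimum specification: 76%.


Elongation = 120.6%
Meets spec: Yes

Extension = 75 - 34 = 41 mm
Elongation = 41 / 34 x 100 = 120.6%
Minimum required: 76%
Meets specification: Yes


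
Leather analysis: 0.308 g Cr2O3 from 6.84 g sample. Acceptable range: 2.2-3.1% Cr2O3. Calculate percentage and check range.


Cr2O3 = 4.50%
Within range: No

Cr2O3% = 0.308 / 6.84 x 100 = 4.50%
Acceptable range: 2.2 to 3.1%
Within range: No


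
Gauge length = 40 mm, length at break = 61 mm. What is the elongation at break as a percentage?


52.5%


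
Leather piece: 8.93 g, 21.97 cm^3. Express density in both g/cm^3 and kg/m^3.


0.406 g/cm^3
406 kg/m^3


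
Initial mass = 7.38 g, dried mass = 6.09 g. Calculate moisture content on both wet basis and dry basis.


Moisture lost = 7.38 - 6.09 = 1.29 g
Wet basis MC = 1.29 / 7.38 x 100 = 17.5%
Dry basis MC = 1.29 / 6.09 x 100 = 21.2%


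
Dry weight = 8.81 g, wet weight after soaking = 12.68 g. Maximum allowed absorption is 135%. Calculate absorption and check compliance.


WA = (12.68 - 8.81) / 8.81 x 100 = 43.9%
Maximum allowed: 135%
Compliant: Yes


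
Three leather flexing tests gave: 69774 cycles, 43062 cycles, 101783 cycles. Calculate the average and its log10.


Average = (69774 + 43062 + 101783) / 3 = 71540 cycles
log10(71540) = 4.85


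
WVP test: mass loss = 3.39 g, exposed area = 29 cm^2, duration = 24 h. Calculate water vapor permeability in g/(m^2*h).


48.71 g/(m^2*h)

WVP = mass_loss / (area x time) x 10000
WVP = 3.39 / (29 x 24) x 10000
WVP = 3.39 / 696 x 10000 = 48.71 g/(m^2*h)


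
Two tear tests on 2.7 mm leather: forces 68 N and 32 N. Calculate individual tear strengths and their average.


Tear 1 = 68 / 2.7 = 25.2 N/mm
Tear 2 = 32 / 2.7 = 11.9 N/mm
Average = (25.2 + 11.9) / 2 = 18.6 N/mm


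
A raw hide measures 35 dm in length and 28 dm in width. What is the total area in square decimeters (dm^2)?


Area = length x width
Area = 35 x 28 = 980 dm^2


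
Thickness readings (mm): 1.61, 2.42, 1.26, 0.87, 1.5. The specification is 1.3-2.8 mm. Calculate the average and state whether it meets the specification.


Average = 1.53 mm
Within specification: Yes

Sum = 7.66
Average = 7.66 / 5 = 1.53 mm
Specification range: 1.3 to 2.8 mm
Within spec: Yes


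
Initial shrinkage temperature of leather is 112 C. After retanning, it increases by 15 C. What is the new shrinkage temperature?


New Ts = 112 + 15 = 127 C


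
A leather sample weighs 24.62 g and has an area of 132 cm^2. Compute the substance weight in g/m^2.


1865.2 g/m^2


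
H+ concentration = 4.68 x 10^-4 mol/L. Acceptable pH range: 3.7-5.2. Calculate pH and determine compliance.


pH = 3.33
Compliant: No


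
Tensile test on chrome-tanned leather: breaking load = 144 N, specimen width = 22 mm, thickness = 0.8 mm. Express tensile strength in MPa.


Cross-section = 22 x 0.8 = 17.6 mm^2
TS = 144 / 17.6 = 8.18 MPa
(1 N/mm^2 = 1 MPa)


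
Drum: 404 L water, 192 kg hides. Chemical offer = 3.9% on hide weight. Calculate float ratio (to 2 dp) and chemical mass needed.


Float ratio = 404 / 192 = 2.10
Chemical = 192 x 3.9 / 100 = 7.488 kg


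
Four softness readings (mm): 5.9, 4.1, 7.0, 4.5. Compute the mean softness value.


5.38 mm

Sum = 5.9 + 4.1 + 7.0 + 4.5
Mean = 21.5 / 4 = 5.38 mm


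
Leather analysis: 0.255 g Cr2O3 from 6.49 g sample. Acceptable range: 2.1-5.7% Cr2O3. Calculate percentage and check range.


Cr2O3% = 0.255 / 6.49 x 100 = 3.93%
Acceptable range: 2.1 to 5.7%
Within range: Yes


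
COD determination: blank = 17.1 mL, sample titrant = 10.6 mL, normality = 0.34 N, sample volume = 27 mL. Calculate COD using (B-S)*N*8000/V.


654.8 mg/L

COD = (17.1 - 10.6) x 0.34 x 8000 / 27
COD = 6.5 x 0.34 x 8000 / 27
COD = 654.8 mg/L


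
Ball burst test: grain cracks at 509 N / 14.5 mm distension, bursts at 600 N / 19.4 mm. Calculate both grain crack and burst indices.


Crack index = 509 / 14.5 = 35.1 N/mm
Burst index = 600 / 19.4 = 30.9 N/mm


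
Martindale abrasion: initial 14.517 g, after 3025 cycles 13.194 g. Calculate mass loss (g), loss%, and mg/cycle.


Loss = 14.517 - 13.194 = 1.323 g
Loss% = 1.323 / 14.517 x 100 = 9.11%
Rate = 1.323 / 3025 x 1000 = 0.437 mg/cycle


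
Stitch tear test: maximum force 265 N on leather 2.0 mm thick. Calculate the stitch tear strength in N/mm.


Stitch tear strength = force / thickness
STS = 265 / 2.0 = 132.5 N/mm


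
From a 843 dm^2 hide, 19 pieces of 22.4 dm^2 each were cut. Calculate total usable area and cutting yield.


Usable area = 425.6 dm^2
Yield = 50.5%

Total usable = 19 x 22.4 = 425.6 dm^2
Yield = 425.6 / 843 x 100 = 50.5%


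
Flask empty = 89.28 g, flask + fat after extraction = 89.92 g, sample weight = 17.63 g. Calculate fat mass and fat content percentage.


Fat mass = 89.92 - 89.28 = 0.64 g
Fat% = 0.64 / 17.63 x 100 = 3.6%


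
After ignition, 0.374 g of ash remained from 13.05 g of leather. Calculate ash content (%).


2.87%

Ash% = 0.374 / 13.05 x 100
Ash% = 2.87%


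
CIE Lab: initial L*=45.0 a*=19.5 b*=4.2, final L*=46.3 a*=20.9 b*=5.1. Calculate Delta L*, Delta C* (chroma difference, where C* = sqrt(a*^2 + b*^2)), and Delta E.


Delta L* = 1.3
Delta C* = 1.57
Delta E = 2.11


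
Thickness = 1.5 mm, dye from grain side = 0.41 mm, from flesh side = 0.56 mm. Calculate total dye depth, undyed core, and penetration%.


Total dyed = 0.41 + 0.56 = 0.97 mm
Undyed core = 1.5 - 0.97 = 0.53 mm
Penetration = 0.97 / 1.5 x 100 = 64.7%


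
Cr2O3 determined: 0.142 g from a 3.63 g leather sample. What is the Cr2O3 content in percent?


3.91%


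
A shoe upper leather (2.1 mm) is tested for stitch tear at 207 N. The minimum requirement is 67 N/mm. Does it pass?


STS = 98.6 N/mm
Passes: Yes


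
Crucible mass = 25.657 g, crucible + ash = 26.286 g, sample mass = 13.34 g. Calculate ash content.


Ash mass = 0.629 g
Ash content = 4.72%


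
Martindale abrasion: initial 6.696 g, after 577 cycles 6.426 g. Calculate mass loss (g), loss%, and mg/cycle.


Loss = 6.696 - 6.426 = 0.270 g
Loss% = 0.270 / 6.696 x 100 = 4.03%
Rate = 0.270 / 577 x 1000 = 0.468 mg/cycle


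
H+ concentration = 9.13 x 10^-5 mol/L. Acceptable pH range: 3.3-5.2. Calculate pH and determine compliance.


pH = 4.04
Compliant: Yes


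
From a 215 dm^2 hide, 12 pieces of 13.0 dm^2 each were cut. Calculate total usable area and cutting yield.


Total usable = 12 x 13.0 = 156.0 dm^2
Yield = 156.0 / 215 x 100 = 72.6%


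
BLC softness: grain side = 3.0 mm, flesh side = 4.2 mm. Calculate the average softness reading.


Average = (3.0 + 4.2) / 2
Average = 3.60 mm


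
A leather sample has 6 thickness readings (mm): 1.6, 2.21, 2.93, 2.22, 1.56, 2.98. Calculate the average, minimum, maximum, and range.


Sum = 13.50
Average = 13.50 / 6 = 2.25 mm
Minimum = 1.56 mm
Maximum = 2.98 mm
Range = 2.98 - 1.56 = 1.42 mm


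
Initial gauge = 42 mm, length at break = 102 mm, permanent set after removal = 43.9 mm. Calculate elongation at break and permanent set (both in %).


Elongation at break = 142.9%
Permanent set = 4.5%


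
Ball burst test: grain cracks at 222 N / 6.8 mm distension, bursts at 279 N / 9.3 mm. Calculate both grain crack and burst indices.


Crack index = 32.6 N/mm
Burst index = 30.0 N/mm

Crack index = 222 / 6.8 = 32.6 N/mm
Burst index = 279 / 9.3 = 30.0 N/mm


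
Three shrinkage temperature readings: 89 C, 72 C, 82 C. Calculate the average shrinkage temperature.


Average = (89 + 72 + 82) / 3
Average = 243 / 3 = 81.0 C


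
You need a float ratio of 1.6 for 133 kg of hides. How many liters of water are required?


Water = hide weight x target ratio
Water = 133 x 1.6 = 212.8 L


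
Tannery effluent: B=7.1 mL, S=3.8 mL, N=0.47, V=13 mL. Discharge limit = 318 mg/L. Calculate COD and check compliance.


COD = 954.5 mg/L
Compliant: No

COD = (7.1 - 3.8) x 0.47 x 8000 / 13 = 954.5 mg/L
Limit: 318 mg/L
Compliant: No


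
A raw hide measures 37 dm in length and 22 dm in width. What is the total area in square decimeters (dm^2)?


814 dm^2


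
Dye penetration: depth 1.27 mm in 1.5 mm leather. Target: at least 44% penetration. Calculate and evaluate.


Penetration = 84.7%
Meets target: Yes

Penetration = 1.27 / 1.5 x 100 = 84.7%
Target: 44%
Meets target: Yes


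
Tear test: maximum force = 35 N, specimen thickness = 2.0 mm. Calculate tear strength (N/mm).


Tear strength = force / thickness
Tear = 35 / 2.0 = 17.5 N/mm


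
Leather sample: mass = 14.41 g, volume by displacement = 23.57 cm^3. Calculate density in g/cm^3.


Density = mass / volume
Density = 14.41 / 23.57 = 0.611 g/cm^3


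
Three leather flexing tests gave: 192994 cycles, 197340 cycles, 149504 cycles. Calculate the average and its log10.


Average = (192994 + 197340 + 149504) / 3 = 179946 cycles
log10(179946) = 5.26


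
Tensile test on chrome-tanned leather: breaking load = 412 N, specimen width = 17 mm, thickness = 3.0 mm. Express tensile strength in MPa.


8.08 MPa


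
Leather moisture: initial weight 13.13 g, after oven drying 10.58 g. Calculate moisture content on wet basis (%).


Moisture = 13.13 - 10.58 = 2.55 g
MC = 2.55 / 13.13 x 100 = 19.4%


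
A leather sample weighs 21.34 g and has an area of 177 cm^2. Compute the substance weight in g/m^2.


1205.6 g/m^2


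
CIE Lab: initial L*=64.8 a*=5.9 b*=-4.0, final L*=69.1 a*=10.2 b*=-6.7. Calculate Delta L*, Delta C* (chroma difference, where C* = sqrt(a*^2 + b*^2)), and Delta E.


Delta L* = 69.1 - 64.8 = 4.3
C1* = sqrt((5.9)^2 + (-4.0)^2) = 7.128
C2* = sqrt((10.2)^2 + (-6.7)^2) = 12.204
Delta C* = 12.204 - 7.128 = 5.08
Delta E = sqrt((4.3)^2 + (4.3)^2 + (-2.7)^2) = 6.65


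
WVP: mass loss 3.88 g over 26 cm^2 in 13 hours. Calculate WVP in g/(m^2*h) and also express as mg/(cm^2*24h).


WVP = 114.79 g/(m^2*h)
Daily rate = 275.50 mg/(cm^2*24h)

WVP = 3.88 / (26 x 13) x 10000 = 114.79 g/(m^2*h)
Mass loss in mg = 3.88 x 1000 = 3880 mg
Per cm^2 per 24h in mg: 3880 x 24 / (26 x 13) = 93120 / 338 = 275.50 mg/(cm^2*24h)


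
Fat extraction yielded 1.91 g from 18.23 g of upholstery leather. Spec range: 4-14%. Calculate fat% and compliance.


Fat% = 1.91 / 18.23 x 100 = 10.5%
Spec range: 4-14%
Compliant: Yes


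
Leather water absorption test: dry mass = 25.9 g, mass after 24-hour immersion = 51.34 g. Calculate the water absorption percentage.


Water absorbed = 51.34 - 25.9 = 25.44 g
WA% = 25.44 / 25.9 x 100 = 98.2%


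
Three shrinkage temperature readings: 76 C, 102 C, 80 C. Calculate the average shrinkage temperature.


86.0 C


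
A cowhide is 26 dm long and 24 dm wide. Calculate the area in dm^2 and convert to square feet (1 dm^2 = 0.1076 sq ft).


Area = 26 x 24 = 624 dm^2
Conversion: 624 x 0.1076 = 67.14 sq ft


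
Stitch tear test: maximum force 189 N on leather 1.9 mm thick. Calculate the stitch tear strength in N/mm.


99.5 N/mm

Stitch tear strength = force / thickness
STS = 189 / 1.9 = 99.5 N/mm


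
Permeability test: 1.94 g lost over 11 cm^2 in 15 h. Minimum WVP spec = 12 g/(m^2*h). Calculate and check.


WVP = 117.58 g/(m^2*h)
Meets specification: Yes


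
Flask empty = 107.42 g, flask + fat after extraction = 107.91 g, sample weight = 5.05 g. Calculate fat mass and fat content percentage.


Fat mass = 107.91 - 107.42 = 0.49 g
Fat% = 0.49 / 5.05 x 100 = 9.7%


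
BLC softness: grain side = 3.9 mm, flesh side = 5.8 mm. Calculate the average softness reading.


Average = (3.9 + 5.8) / 2
Average = 4.85 mm


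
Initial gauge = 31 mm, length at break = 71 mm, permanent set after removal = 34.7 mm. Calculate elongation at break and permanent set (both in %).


Elongation at break = 129.0%
Permanent set = 11.9%

Elongation at break = (71 - 31) / 31 x 100 = 129.0%
Permanent set = (34.7 - 31) / 31 x 100 = 11.9%


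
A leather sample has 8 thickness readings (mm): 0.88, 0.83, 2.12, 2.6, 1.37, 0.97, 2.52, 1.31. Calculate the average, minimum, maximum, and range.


Sum = 12.60
Average = 12.60 / 8 = 1.58 mm
Minimum = 0.83 mm
Maximum = 2.6 mm
Range = 2.6 - 0.83 = 1.77 mm


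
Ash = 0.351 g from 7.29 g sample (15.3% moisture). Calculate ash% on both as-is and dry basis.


As-is ash = 4.81%
Dry-basis ash = 5.68%

As-is ash% = 0.351 / 7.29 x 100 = 4.81%
Dry mass = 7.29 x (100 - 15.3) / 100 = 6.17463 g
Dry-basis ash% = 0.351 / 6.17463 x 100 = 5.68%


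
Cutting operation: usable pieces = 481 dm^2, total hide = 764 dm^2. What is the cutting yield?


63.0%

Yield = usable / total x 100
Yield = 481 / 764 x 100 = 63.0%


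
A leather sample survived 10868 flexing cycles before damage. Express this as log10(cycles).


log10(10868) = 4.04


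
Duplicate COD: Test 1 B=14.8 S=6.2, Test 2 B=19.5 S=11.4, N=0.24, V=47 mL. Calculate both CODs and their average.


COD1 = (14.8 - 6.2) x 0.24 x 8000 / 47 = 351.3 mg/L
COD2 = (19.5 - 11.4) x 0.24 x 8000 / 47 = 330.9 mg/L
Average = (351.3 + 330.9) / 2 = 341.1 mg/L


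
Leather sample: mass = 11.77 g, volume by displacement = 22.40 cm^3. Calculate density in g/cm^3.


Density = mass / volume
Density = 11.77 / 22.40 = 0.525 g/cm^3


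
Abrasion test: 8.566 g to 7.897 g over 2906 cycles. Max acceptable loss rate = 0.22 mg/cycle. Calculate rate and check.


Loss = 8.566 - 7.897 = 0.669 g
Rate = 0.669 g / 2906 cycles x 1000 = 0.230 mg/cycle
Max = 0.22 mg/cycle
Passes: No


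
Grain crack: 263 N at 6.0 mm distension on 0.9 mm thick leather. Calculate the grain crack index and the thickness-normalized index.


Crack index = 43.8 N/mm
Normalized index = 48.7 N/mm per mm

Crack index = 263 / 6.0 = 43.8 N/mm
Normalized = 43.8 / 0.9 = 48.7 N/mm per mm


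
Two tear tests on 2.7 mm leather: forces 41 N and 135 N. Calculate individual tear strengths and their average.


Tear 1 = 41 / 2.7 = 15.2 N/mm
Tear 2 = 135 / 2.7 = 50.0 N/mm
Average = (15.2 + 50.0) / 2 = 32.6 N/mm


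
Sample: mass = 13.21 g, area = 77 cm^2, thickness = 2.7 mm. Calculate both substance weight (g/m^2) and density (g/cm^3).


SW = 13.21 / 77 x 10000 = 1715.6 g/m^2
Volume = 77 x 2.7 / 10 = 20.79 cm^3
Density = 13.21 / 20.79 = 0.635 g/cm^3


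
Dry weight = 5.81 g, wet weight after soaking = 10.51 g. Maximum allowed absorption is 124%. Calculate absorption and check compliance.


WA = (10.51 - 5.81) / 5.81 x 100 = 80.9%
Maximum allowed: 124%
Compliant: Yes


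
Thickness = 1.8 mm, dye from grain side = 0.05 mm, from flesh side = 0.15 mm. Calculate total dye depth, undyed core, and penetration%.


Total dyed = 0.05 + 0.15 = 0.20 mm
Undyed core = 1.8 - 0.20 = 1.60 mm
Penetration = 0.20 / 1.8 x 100 = 11.1%


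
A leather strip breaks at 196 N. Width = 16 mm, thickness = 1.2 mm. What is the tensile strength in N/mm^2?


10.21 N/mm^2

Cross-sectional area = 16 x 1.2 = 19.2 mm^2
Tensile strength = 196 / 19.2 = 10.21 N/mm^2


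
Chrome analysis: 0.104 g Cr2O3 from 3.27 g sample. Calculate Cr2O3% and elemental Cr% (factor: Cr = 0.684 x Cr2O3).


Cr2O3% = 0.104 / 3.27 x 100 = 3.18%
Cr% = 3.18 x 0.684 = 2.18%


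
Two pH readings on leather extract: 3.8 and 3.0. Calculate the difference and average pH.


Difference = 0.8
Average pH = 3.40


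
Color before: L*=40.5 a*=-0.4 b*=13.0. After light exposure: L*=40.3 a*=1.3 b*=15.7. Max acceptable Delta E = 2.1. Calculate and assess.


Delta E = 3.20
Passes: No

dL = -0.2, da = 1.7, db = 2.7
dE = sqrt((-0.2)^2 + (1.7)^2 + (2.7)^2) = 3.20
Max = 2.1
Passes: No


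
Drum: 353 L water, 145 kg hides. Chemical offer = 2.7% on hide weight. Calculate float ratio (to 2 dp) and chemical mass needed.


Float ratio = 2.43
Chemical needed = 3.915 kg


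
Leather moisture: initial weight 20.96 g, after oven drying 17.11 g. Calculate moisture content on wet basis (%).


Moisture = 20.96 - 17.11 = 3.85 g
MC = 3.85 / 20.96 x 100 = 18.4%


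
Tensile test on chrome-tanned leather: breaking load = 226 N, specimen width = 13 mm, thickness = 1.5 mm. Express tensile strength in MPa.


Cross-section = 13 x 1.5 = 19.5 mm^2
TS = 226 / 19.5 = 11.59 MPa
(1 N/mm^2 = 1 MPa)


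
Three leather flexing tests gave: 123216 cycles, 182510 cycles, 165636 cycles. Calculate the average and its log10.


Average = (123216 + 182510 + 165636) / 3 = 157121 cycles
log10(157121) = 5.20


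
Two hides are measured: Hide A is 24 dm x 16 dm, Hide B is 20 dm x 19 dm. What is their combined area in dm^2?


Hide A area = 24 x 16 = 384 dm^2
Hide B area = 20 x 19 = 380 dm^2
Total = 384 + 380 = 764 dm^2


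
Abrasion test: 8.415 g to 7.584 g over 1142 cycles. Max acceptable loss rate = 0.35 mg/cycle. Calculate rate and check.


Rate = 0.728 mg/cycle
Passes: No

Loss = 8.415 - 7.584 = 0.831 g
Rate = 0.831 g / 1142 cycles x 1000 = 0.728 mg/cycle
Max = 0.35 mg/cycle
Passes: No


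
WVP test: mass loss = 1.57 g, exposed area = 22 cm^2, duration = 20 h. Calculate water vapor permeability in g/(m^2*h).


WVP = mass_loss / (area x time) x 10000
WVP = 1.57 / (22 x 20) x 10000
WVP = 1.57 / 440 x 10000 = 35.68 g/(m^2*h)


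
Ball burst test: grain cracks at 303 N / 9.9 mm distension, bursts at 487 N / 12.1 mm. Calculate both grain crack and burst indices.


Crack index = 303 / 9.9 = 30.6 N/mm
Burst index = 487 / 12.1 = 40.2 N/mm


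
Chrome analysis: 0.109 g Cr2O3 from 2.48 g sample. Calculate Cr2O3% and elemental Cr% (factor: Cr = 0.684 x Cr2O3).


Cr2O3 = 4.40%
Cr = 3.01%


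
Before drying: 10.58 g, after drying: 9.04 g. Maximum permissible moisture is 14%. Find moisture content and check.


Moisture content = 14.6%
Acceptable: No

MC = (10.58 - 9.04) / 10.58 x 100 = 14.6%
Maximum: 14%
Acceptable: No


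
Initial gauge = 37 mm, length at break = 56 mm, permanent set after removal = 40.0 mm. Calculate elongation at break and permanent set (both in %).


Elongation at break = (56 - 37) / 37 x 100 = 51.4%
Permanent set = (40.0 - 37) / 37 x 100 = 8.1%


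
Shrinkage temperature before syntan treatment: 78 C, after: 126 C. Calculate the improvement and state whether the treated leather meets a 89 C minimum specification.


Improvement = 126 - 78 = 48 C
Spec check: 126 C >= 89 C? Yes


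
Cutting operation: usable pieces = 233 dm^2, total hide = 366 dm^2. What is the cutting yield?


Yield = usable / total x 100
Yield = 233 / 366 x 100 = 63.7%


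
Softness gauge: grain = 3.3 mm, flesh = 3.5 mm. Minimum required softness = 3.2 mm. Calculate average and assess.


Average = (3.3 + 3.5) / 2 = 3.40 mm
Minimum = 3.2 mm
Meets requirement: Yes


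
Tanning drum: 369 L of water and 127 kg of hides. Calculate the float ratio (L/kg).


2.9

Float ratio = water / hide weight
Ratio = 369 / 127 = 2.9


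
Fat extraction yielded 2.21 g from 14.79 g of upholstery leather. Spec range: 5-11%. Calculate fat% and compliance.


Fat content = 14.9%
Compliant: No

Fat% = 2.21 / 14.79 x 100 = 14.9%
Spec range: 5-11%
Compliant: No


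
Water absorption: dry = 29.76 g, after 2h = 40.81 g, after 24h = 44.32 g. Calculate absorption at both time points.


2h absorption = 37.1%
24h absorption = 48.9%

WA (2h) = (40.81 - 29.76) / 29.76 x 100 = 37.1%
WA (24h) = (44.32 - 29.76) / 29.76 x 100 = 48.9%


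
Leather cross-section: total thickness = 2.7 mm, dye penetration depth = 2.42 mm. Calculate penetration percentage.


89.6%

Penetration% = 2.42 / 2.7 x 100
Penetration = 89.6%


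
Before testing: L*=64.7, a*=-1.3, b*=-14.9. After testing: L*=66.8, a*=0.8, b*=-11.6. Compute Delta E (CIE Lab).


dL = 66.8 - 64.7 = 2.1
da = 0.8 - (-1.3) = 2.1
db = -11.6 - (-14.9) = 3.3
dE = sqrt((2.1)^2 + (2.1)^2 + (3.3)^2) = 4.44


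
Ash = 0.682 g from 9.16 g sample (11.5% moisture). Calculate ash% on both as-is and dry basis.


As-is ash = 7.45%
Dry-basis ash = 8.41%


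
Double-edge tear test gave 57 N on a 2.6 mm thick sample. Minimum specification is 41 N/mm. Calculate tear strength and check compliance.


Tear strength = 57 / 2.6 = 21.9 N/mm
Required minimum = 41 N/mm
Compliant: No


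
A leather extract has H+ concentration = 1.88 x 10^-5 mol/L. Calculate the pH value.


pH = -log10[H+]
pH = -log10(1.88 x 10^-5) = 4.73


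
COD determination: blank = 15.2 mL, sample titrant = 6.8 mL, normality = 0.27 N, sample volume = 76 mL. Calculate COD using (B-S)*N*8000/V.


COD = (15.2 - 6.8) x 0.27 x 8000 / 76
COD = 8.4 x 0.27 x 8000 / 76
COD = 238.7 mg/L


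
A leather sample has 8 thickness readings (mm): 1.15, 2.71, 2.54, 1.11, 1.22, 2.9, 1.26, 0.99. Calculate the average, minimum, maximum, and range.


Average = 1.74 mm
Min = 0.99 mm
Max = 2.9 mm
Range = 1.91 mm

Sum = 13.88
Average = 13.88 / 8 = 1.74 mm
Minimum = 0.99 mm
Maximum = 2.9 mm
Range = 2.9 - 0.99 = 1.91 mm


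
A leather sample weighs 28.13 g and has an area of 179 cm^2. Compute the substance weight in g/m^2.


1571.5 g/m^2


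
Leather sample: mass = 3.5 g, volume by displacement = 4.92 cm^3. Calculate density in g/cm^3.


Density = mass / volume
Density = 3.5 / 4.92 = 0.711 g/cm^3


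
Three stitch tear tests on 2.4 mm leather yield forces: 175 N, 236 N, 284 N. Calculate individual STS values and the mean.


STS1 = 72.9 N/mm
STS2 = 98.3 N/mm
STS3 = 118.3 N/mm
Mean = 96.5 N/mm

STS1 = 175 / 2.4 = 72.9 N/mm
STS2 = 236 / 2.4 = 98.3 N/mm
STS3 = 284 / 2.4 = 118.3 N/mm
Mean = (72.9 + 98.3 + 118.3) / 3 = 96.5 N/mm


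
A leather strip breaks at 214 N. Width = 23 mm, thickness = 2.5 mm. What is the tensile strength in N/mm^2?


Cross-sectional area = 23 x 2.5 = 57.5 mm^2
Tensile strength = 214 / 57.5 = 3.72 N/mm^2


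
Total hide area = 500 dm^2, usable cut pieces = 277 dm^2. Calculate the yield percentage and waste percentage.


Yield = 55.4%
Waste = 44.6%

Yield = 277 / 500 x 100 = 55.4%
Waste = 500 - 277 = 223 dm^2
Waste% = 100 - 55.4 = 44.6%


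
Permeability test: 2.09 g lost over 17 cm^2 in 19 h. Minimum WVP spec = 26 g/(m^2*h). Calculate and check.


WVP = 64.71 g/(m^2*h)
Meets specification: Yes


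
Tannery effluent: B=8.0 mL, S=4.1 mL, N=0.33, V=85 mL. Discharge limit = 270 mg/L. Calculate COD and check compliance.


COD = (8.0 - 4.1) x 0.33 x 8000 / 85 = 121.1 mg/L
Limit: 270 mg/L
Compliant: Yes


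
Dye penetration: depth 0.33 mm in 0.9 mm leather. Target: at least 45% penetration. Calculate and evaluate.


Penetration = 0.33 / 0.9 x 100 = 36.7%
Target: 45%
Meets target: No


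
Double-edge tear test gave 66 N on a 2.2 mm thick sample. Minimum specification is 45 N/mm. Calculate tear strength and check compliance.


Tear strength = 66 / 2.2 = 30.0 N/mm
Required minimum = 45 N/mm
Compliant: No


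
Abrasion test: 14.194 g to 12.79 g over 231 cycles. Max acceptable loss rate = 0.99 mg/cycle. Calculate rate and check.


Rate = 6.078 mg/cycle
Passes: No

Loss = 14.194 - 12.79 = 1.404 g
Rate = 1.404 g / 231 cycles x 1000 = 6.078 mg/cycle
Max = 0.99 mg/cycle
Passes: No


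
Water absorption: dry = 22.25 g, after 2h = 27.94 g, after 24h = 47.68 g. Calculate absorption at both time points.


WA (2h) = (27.94 - 22.25) / 22.25 x 100 = 25.6%
WA (24h) = (47.68 - 22.25) / 22.25 x 100 = 114.3%


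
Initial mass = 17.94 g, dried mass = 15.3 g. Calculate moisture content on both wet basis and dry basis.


Wet basis = 14.7%
Dry basis = 17.3%


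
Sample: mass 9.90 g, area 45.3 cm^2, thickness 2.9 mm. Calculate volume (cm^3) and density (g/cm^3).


Volume = 13.137 cm^3
Density = 0.754 g/cm^3


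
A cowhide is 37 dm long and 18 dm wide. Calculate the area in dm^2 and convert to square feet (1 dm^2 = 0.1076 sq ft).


666 dm^2
71.66 sq ft

Area = 37 x 18 = 666 dm^2
Conversion: 666 x 0.1076 = 71.66 sq ft


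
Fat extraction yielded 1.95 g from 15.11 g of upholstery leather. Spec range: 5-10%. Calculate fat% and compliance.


Fat content = 12.9%
Compliant: No


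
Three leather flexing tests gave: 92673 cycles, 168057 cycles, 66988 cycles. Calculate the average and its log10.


Average = 109239 cycles
log10 = 5.04


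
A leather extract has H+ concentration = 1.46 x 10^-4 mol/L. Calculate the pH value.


pH = 3.84

pH = -log10[H+]
pH = -log10(1.46 x 10^-4) = 3.84


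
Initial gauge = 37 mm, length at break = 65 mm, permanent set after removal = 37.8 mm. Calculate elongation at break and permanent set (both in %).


Elongation at break = (65 - 37) / 37 x 100 = 75.7%
Permanent set = (37.8 - 37) / 37 x 100 = 2.2%


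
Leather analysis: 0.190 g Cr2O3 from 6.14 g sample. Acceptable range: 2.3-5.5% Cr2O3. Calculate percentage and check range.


Cr2O3 = 3.09%
Within range: Yes


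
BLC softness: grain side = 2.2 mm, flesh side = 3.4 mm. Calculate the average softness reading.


2.80 mm

Average = (2.2 + 3.4) / 2
Average = 2.80 mm


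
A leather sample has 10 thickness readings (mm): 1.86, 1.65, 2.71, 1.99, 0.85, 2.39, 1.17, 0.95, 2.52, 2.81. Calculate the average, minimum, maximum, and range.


Sum = 18.90
Average = 18.90 / 10 = 1.89 mm
Minimum = 0.85 mm
Maximum = 2.81 mm
Range = 2.81 - 0.85 = 1.96 mm


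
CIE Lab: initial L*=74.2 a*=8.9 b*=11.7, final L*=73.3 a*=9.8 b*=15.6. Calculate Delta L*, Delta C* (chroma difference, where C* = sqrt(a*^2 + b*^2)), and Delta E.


Delta L* = 73.3 - 74.2 = -0.9
C1* = sqrt((8.9)^2 + (11.7)^2) = 14.700
C2* = sqrt((9.8)^2 + (15.6)^2) = 18.423
Delta C* = 18.423 - 14.700 = 3.72
Delta E = sqrt((-0.9)^2 + (0.9)^2 + (3.9)^2) = 4.10


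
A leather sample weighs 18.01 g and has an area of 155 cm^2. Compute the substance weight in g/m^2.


1161.9 g/m^2

Substance weight = mass / area x 10000
SW = 18.01 / 155 x 10000
SW = 1161.9 g/m^2


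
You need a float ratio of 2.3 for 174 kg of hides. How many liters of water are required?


Water = hide weight x target ratio
Water = 174 x 2.3 = 400.2 L


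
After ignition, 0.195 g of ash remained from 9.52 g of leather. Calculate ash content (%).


2.05%


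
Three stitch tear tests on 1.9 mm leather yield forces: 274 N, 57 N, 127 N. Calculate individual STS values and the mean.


STS1 = 274 / 1.9 = 144.2 N/mm
STS2 = 57 / 1.9 = 30.0 N/mm
STS3 = 127 / 1.9 = 66.8 N/mm
Mean = (144.2 + 30.0 + 66.8) / 3 = 80.3 N/mm


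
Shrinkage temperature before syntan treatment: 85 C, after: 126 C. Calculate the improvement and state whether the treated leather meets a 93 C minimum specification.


Improvement = 41 C
Meets 93 C spec: Yes

Improvement = 126 - 85 = 41 C
Spec check: 126 C >= 93 C? Yes
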